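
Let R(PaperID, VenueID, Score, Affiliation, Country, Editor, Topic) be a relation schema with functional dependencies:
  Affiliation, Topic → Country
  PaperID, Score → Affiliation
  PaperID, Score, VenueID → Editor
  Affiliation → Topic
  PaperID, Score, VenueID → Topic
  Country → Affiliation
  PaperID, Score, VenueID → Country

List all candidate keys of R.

{PaperID, Score, VenueID}

No FD produces {PaperID, Score, VenueID}, so they must be in every candidate key.
{PaperID, Score, VenueID}⁺ = {Affiliation, Country, Editor, PaperID, Score, Topic, VenueID}, which is every attribute, so {PaperID, Score, VenueID} is a candidate key.
Every other attribute set either contains this one or has a smaller closure.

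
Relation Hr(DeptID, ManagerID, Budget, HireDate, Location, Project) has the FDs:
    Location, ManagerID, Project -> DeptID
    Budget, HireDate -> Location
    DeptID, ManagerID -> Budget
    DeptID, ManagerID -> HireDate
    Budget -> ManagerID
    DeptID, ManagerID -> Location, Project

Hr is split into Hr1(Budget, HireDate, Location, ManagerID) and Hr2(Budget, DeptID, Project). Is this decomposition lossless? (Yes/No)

Hr1 ∩ Hr2 = {Budget}; its closure under F is {Budget, ManagerID}.
Hr1 ⊄ {Budget, ManagerID} and Hr2 ⊄ {Budget, ManagerID}, so the split is lossy.

No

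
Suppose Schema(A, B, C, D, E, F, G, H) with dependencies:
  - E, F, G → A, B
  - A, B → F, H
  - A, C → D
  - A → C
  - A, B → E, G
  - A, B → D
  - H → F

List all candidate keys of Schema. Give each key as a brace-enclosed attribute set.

{A, B} is a candidate key since {A, B}⁺ = {A, B, C, D, E, F, G, H} covers every attribute.
{E, F, G} is a candidate key since {E, F, G}⁺ = {A, B, C, D, E, F, G, H} covers every attribute.
{E, G, H} is a candidate key since {E, G, H}⁺ = {A, B, C, D, E, F, G, H} covers every attribute.
Any other superkey properly contains one of these, so there are no further candidate keys.

{A, B}, {E, F, G}, {E, G, H}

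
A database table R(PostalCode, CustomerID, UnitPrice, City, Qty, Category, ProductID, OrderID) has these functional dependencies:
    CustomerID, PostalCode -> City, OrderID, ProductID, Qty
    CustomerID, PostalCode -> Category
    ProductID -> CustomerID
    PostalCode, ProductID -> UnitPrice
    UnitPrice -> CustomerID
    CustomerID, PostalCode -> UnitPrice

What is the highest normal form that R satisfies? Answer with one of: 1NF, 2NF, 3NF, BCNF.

3NF

Candidate keys: {CustomerID, PostalCode}, {PostalCode, ProductID}, {PostalCode, UnitPrice}. Prime attributes: {CustomerID, PostalCode, ProductID, UnitPrice}.
For ProductID -> CustomerID we have {ProductID}⁺ = {CustomerID, ProductID}; {ProductID} is not a superkey, so BCNF fails.
But every attribute on its right side ({CustomerID}) is prime, and the same holds for every other non-superkey FD, so 3NF still holds.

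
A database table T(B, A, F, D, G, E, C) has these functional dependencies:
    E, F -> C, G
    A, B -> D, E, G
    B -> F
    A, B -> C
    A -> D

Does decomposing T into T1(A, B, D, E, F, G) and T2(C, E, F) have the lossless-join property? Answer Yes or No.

Yes

Common attributes: {E, F}; their closure is {C, E, F, G}.
Since T2 ⊆ {C, E, F, G}, the intersection is a superkey of T2; the decomposition is lossless.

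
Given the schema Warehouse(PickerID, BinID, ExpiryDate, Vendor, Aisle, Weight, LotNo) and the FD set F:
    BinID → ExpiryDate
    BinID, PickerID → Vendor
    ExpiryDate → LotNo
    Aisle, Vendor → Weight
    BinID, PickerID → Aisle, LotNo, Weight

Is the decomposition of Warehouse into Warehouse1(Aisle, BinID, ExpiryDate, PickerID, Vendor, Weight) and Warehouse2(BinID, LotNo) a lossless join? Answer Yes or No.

Warehouse1 ∩ Warehouse2 = {BinID}; its closure under F is {BinID, ExpiryDate, LotNo}.
Warehouse2 is contained in that closure, so Warehouse1 ∩ Warehouse2 → Warehouse2 holds and the join is lossless.

Yes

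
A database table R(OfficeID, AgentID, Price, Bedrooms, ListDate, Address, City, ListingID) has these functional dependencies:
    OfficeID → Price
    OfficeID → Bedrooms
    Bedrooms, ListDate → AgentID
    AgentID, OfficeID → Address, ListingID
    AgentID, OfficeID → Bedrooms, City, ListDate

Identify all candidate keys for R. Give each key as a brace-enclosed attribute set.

{AgentID, OfficeID}, {ListDate, OfficeID}

No FD produces {OfficeID}, so it must be in every candidate key.
Closure of {AgentID, OfficeID} is {Address, AgentID, Bedrooms, City, ListDate, ListingID, OfficeID, Price}, the whole schema; {AgentID, OfficeID} is a candidate key.
Closure of {ListDate, OfficeID} is {Address, AgentID, Bedrooms, City, ListDate, ListingID, OfficeID, Price}, the whole schema; {ListDate, OfficeID} is a candidate key.
These are minimal and exhaustive — every other superkey contains one of them.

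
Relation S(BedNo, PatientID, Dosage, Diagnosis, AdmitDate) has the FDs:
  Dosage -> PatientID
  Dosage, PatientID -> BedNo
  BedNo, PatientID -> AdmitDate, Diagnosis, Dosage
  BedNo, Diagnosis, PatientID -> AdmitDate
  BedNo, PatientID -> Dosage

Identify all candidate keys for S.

{Dosage}⁺ = {AdmitDate, BedNo, Diagnosis, Dosage, PatientID} — all of the relation — so {Dosage} is a candidate key.
{BedNo, PatientID}⁺ = {AdmitDate, BedNo, Diagnosis, Dosage, PatientID} — all of the relation — so {BedNo, PatientID} is a candidate key.
Any other superkey properly contains one of these, so there are no further candidate keys.

{BedNo, PatientID}, {Dosage}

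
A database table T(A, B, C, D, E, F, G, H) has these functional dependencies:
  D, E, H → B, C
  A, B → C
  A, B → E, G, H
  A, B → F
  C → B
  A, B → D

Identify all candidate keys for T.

{A} never appears on the right of any FD, so every key must include it.
{A, B}⁺ = {A, B, C, D, E, F, G, H} — all of the relation — so {A, B} is a candidate key.
{A, C}⁺ = {A, B, C, D, E, F, G, H} — all of the relation — so {A, C} is a candidate key.
{A, D, E, H}⁺ = {A, B, C, D, E, F, G, H} — all of the relation — so {A, D, E, H} is a candidate key.
No proper subset of any of these is a key, and no other minimal superkey exists.

{A, B}, {A, C}, {A, D, E, H}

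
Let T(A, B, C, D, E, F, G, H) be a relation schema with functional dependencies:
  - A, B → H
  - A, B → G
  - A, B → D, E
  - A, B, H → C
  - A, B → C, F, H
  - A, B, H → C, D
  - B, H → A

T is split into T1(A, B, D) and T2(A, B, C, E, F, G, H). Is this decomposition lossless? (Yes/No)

The shared attributes are {A, B} and {A, B}⁺ = {A, B, C, D, E, F, G, H}.
This includes all of T1, so the common attributes are a superkey of T1 — the join is lossless.

Yes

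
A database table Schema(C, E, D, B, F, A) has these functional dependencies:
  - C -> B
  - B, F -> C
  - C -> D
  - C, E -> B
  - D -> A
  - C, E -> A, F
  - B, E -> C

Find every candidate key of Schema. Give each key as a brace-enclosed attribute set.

No FD produces {E}, so it must be in every candidate key.
{B, E} is a candidate key since {B, E}⁺ = {A, B, C, D, E, F} covers every attribute.
{C, E} is a candidate key since {C, E}⁺ = {A, B, C, D, E, F} covers every attribute.
Any other superkey properly contains one of these, so there are no further candidate keys.

{B, E}, {C, E}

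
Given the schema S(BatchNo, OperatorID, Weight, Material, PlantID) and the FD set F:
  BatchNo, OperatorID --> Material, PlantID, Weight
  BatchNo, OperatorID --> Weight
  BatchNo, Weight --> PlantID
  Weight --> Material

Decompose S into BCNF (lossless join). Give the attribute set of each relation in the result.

{BatchNo, OperatorID, Weight}; {BatchNo, PlantID, Weight}; {Material, Weight}

Candidate key of the original relation: {BatchNo, OperatorID}.
In {BatchNo, Material, OperatorID, PlantID, Weight}, {BatchNo, Weight} is not a superkey ({BatchNo, Weight}⁺ restricted to this set is {BatchNo, Material, PlantID, Weight}), so split on BatchNo, Weight --> Material, PlantID into {BatchNo, Material, PlantID, Weight} and {BatchNo, OperatorID, Weight}.
In {BatchNo, Material, PlantID, Weight}, {Weight} is not a superkey ({Weight}⁺ restricted to this set is {Material, Weight}), so split on Weight --> Material into {Material, Weight} and {BatchNo, PlantID, Weight}.
{Material, Weight} is in BCNF.
{BatchNo, PlantID, Weight} is in BCNF.
{BatchNo, OperatorID, Weight} is in BCNF.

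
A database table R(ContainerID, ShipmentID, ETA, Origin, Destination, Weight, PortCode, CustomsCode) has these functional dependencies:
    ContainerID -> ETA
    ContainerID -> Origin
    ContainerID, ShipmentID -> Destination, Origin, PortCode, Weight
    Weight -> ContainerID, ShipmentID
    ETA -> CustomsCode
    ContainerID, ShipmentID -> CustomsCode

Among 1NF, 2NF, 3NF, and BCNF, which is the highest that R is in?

1NF

Candidate keys: {ContainerID, ShipmentID}, {Weight}. Prime attributes: {ContainerID, ShipmentID, Weight}.
ContainerID -> ETA breaks BCNF: {ContainerID}⁺ = {ContainerID, CustomsCode, ETA, Origin}, so {ContainerID} is not a superkey.
Because {ETA} is non-prime and the left side of ContainerID -> ETA is not a superkey, the relation is not in 3NF.
Since {ContainerID} ⊂ {ContainerID, ShipmentID} and {ContainerID}⁺ ⊇ {CustomsCode, ETA, Origin} with {CustomsCode, ETA, Origin} non-prime, there is a partial dependency; 2NF fails.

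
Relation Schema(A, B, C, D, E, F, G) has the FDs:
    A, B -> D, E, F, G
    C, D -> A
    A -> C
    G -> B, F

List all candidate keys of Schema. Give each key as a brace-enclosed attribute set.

{A, B}⁺ = {A, B, C, D, E, F, G}, which is every attribute, so {A, B} is a candidate key.
{A, G}⁺ = {A, B, C, D, E, F, G}, which is every attribute, so {A, G} is a candidate key.
{B, C, D}⁺ = {A, B, C, D, E, F, G}, which is every attribute, so {B, C, D} is a candidate key.
{C, D, G}⁺ = {A, B, C, D, E, F, G}, which is every attribute, so {C, D, G} is a candidate key.
These are minimal and exhaustive — every other superkey contains one of them.

{A, B}, {A, G}, {B, C, D}, {C, D, G}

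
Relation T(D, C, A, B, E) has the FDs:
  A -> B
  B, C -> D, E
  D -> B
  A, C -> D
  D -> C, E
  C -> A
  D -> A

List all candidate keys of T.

{C}, {D}

{C} is a candidate key since {C}⁺ = {A, B, C, D, E} covers every attribute.
{D} is a candidate key since {D}⁺ = {A, B, C, D, E} covers every attribute.
These are minimal and exhaustive — every other superkey contains one of them.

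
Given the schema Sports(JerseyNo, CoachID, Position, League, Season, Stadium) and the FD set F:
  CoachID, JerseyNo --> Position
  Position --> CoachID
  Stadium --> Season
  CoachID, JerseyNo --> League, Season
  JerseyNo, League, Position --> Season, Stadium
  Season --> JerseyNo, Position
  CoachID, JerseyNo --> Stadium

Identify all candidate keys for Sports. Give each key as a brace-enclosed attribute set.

{CoachID, JerseyNo}, {JerseyNo, Position}, {Season}, {Stadium}

{Season} is a candidate key since {Season}⁺ = {CoachID, JerseyNo, League, Position, Season, Stadium} covers every attribute.
{Stadium} is a candidate key since {Stadium}⁺ = {CoachID, JerseyNo, League, Position, Season, Stadium} covers every attribute.
{CoachID, JerseyNo} is a candidate key since {CoachID, JerseyNo}⁺ = {CoachID, JerseyNo, League, Position, Season, Stadium} covers every attribute.
{JerseyNo, Position} is a candidate key since {JerseyNo, Position}⁺ = {CoachID, JerseyNo, League, Position, Season, Stadium} covers every attribute.
Any other superkey properly contains one of these, so there are no further candidate keys.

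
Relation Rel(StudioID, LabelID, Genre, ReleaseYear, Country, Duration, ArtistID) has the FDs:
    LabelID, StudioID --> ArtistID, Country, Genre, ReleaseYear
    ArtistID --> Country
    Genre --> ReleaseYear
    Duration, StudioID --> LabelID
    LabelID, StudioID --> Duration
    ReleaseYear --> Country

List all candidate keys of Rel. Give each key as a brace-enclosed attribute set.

No FD produces {StudioID}, so it must be in every candidate key.
{Duration, StudioID}⁺ = {ArtistID, Country, Duration, Genre, LabelID, ReleaseYear, StudioID}, which is every attribute, so {Duration, StudioID} is a candidate key.
{LabelID, StudioID}⁺ = {ArtistID, Country, Duration, Genre, LabelID, ReleaseYear, StudioID}, which is every attribute, so {LabelID, StudioID} is a candidate key.
These are minimal and exhaustive — every other superkey contains one of them.

{Duration, StudioID}, {LabelID, StudioID}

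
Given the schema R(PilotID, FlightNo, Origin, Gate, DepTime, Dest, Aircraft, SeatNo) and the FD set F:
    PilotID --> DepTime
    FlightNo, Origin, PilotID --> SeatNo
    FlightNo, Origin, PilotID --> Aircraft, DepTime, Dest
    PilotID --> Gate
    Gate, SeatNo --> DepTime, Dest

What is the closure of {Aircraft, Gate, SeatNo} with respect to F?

{Aircraft, DepTime, Dest, Gate, SeatNo}

Start with {Aircraft, Gate, SeatNo}.
Gate, SeatNo --> DepTime, Dest applies; add {DepTime, Dest} → now {Aircraft, DepTime, Dest, Gate, SeatNo}.
No further FD applies.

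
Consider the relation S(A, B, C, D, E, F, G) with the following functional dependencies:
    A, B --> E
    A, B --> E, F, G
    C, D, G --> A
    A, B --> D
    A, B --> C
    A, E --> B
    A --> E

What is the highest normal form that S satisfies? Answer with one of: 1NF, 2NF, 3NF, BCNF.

BCNF

Candidate keys: {A}, {C, D, G}. Prime attributes: {A, C, D, G}.
The left-hand side of every FD is a superkey, so BCNF is satisfied.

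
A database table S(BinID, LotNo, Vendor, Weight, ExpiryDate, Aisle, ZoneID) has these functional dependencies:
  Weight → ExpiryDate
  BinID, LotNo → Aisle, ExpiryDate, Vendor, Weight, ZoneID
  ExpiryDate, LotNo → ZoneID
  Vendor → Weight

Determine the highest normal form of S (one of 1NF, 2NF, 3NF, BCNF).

2NF

Candidate key: {BinID, LotNo}. Prime attributes: {BinID, LotNo}.
Weight → ExpiryDate breaks BCNF: {Weight}⁺ = {ExpiryDate, Weight}, so {Weight} is not a superkey.
Because {ExpiryDate} is non-prime and the left side of Weight → ExpiryDate is not a superkey, the relation is not in 3NF.
No proper subset of a key has a non-prime attribute in its closure, so there is no partial dependency; 2NF holds.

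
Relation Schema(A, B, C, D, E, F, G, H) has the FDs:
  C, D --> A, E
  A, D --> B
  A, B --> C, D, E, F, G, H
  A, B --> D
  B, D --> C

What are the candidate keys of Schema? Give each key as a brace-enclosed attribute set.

{A, B}, {A, D}, {B, D}, {C, D}

{A, B}⁺ = {A, B, C, D, E, F, G, H}, which is every attribute, so {A, B} is a candidate key.
{A, D}⁺ = {A, B, C, D, E, F, G, H}, which is every attribute, so {A, D} is a candidate key.
{B, D}⁺ = {A, B, C, D, E, F, G, H}, which is every attribute, so {B, D} is a candidate key.
{C, D}⁺ = {A, B, C, D, E, F, G, H}, which is every attribute, so {C, D} is a candidate key.
Any other superkey properly contains one of these, so there are no further candidate keys.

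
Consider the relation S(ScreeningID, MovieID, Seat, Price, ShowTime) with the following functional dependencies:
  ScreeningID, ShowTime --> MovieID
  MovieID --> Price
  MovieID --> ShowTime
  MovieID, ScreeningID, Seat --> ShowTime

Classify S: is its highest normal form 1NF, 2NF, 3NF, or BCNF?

1NF

Candidate keys: {MovieID, ScreeningID, Seat}, {ScreeningID, Seat, ShowTime}. Prime attributes: {MovieID, ScreeningID, Seat, ShowTime}.
For ScreeningID, ShowTime --> MovieID we have {ScreeningID, ShowTime}⁺ = {MovieID, Price, ScreeningID, ShowTime}; {ScreeningID, ShowTime} is not a superkey, so BCNF fails.
Because {Price} is non-prime and the left side of MovieID --> Price is not a superkey, the relation is not in 3NF.
{MovieID} is a proper subset of the key {MovieID, ScreeningID, Seat}, and {MovieID}⁺ contains the non-prime attribute {Price} — a partial dependency, so 2NF is violated.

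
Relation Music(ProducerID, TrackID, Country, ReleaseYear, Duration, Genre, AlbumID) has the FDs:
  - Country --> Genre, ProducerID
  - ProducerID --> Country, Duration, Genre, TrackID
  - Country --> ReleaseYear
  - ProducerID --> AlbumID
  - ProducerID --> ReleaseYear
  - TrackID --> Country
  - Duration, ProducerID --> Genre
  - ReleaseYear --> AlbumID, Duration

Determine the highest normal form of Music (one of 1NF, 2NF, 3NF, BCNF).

Candidate keys: {Country}, {ProducerID}, {TrackID}. Prime attributes: {Country, ProducerID, TrackID}.
For ReleaseYear --> AlbumID, Duration we have {ReleaseYear}⁺ = {AlbumID, Duration, ReleaseYear}; {ReleaseYear} is not a superkey, so BCNF fails.
Because {AlbumID, Duration} are non-prime and the left side of ReleaseYear --> AlbumID, Duration is not a superkey, the relation is not in 3NF.
Every candidate key is a single attribute, so no partial dependency is possible; 2NF holds.

2NF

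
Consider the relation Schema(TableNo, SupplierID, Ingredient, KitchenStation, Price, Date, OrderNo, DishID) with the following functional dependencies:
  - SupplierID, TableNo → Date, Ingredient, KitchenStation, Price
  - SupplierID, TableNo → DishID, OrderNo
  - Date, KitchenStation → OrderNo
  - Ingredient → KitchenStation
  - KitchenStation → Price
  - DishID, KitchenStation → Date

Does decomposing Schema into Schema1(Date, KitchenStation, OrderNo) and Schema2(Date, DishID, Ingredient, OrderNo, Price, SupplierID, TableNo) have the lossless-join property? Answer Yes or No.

No

The shared attributes are {Date, OrderNo} and {Date, OrderNo}⁺ = {Date, OrderNo}.
Neither Schema1 nor Schema2 is contained in that closure, so the decomposition is lossy.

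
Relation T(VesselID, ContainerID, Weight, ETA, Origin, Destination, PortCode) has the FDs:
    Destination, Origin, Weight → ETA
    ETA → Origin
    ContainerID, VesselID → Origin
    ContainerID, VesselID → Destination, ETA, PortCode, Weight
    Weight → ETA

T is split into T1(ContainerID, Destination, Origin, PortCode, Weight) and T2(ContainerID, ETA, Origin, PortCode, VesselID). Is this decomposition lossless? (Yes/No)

The shared attributes are {ContainerID, Origin, PortCode} and {ContainerID, Origin, PortCode}⁺ = {ContainerID, Origin, PortCode}.
Neither T1 nor T2 is contained in that closure, so the decomposition is lossy.

No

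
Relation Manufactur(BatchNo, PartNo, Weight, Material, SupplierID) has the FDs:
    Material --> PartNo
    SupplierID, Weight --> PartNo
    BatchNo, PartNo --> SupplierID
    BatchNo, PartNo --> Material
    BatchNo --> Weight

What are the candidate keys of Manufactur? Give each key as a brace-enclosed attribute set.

{BatchNo, Material}, {BatchNo, PartNo}, {BatchNo, SupplierID}

Attributes never on any right-hand side: {BatchNo} — every candidate key must contain it.
{BatchNo, Material} is a candidate key since {BatchNo, Material}⁺ = {BatchNo, Material, PartNo, SupplierID, Weight} covers every attribute.
{BatchNo, PartNo} is a candidate key since {BatchNo, PartNo}⁺ = {BatchNo, Material, PartNo, SupplierID, Weight} covers every attribute.
{BatchNo, SupplierID} is a candidate key since {BatchNo, SupplierID}⁺ = {BatchNo, Material, PartNo, SupplierID, Weight} covers every attribute.
Any other superkey properly contains one of these, so there are no further candidate keys.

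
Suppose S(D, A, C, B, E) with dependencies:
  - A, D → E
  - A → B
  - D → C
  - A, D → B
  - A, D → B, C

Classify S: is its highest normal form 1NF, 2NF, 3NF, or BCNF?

Candidate key: {A, D}. Prime attributes: {A, D}.
A → B: {A}⁺ = {A, B}, which is not all of the attributes, so the left side is not a superkey — BCNF is violated.
Because {B} is non-prime and the left side of A → B is not a superkey, the relation is not in 3NF.
The proper key subset {A} of {A, D} determines non-prime {B}, so the relation is not even in 2NF.

1NF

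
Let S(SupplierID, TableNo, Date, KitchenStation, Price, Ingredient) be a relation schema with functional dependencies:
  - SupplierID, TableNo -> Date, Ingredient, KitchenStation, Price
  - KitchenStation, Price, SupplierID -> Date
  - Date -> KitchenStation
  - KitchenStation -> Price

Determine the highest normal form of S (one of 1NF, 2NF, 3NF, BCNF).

Candidate key: {SupplierID, TableNo}. Prime attributes: {SupplierID, TableNo}.
For KitchenStation, Price, SupplierID -> Date we have {KitchenStation, Price, SupplierID}⁺ = {Date, KitchenStation, Price, SupplierID}; {KitchenStation, Price, SupplierID} is not a superkey, so BCNF fails.
KitchenStation, Price, SupplierID -> Date determines the non-prime attribute {Date} from a non-superkey — 3NF is violated.
Checking every proper subset of each key, none determines a non-prime attribute — 2NF is satisfied.

2NF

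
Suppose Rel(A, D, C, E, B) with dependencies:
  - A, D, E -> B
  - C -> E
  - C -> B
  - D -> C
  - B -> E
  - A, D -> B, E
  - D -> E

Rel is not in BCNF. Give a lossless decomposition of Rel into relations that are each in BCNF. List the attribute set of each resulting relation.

{A, D}; {B, C}; {B, E}; {C, D}

Candidate key of the original relation: {A, D}.
In {A, B, C, D, E}, {C} is not a superkey ({C}⁺ restricted to this set is {B, C, E}), so split on C -> B, E into {B, C, E} and {A, C, D}.
In {B, C, E}, {B} is not a superkey ({B}⁺ restricted to this set is {B, E}), so split on B -> E into {B, E} and {B, C}.
{B, E} has no BCNF violation.
{B, C} has no BCNF violation.
In {A, C, D}, {D} is not a superkey ({D}⁺ restricted to this set is {C, D}), so split on D -> C into {C, D} and {A, D}.
{C, D} has no BCNF violation.
{A, D} has no BCNF violation.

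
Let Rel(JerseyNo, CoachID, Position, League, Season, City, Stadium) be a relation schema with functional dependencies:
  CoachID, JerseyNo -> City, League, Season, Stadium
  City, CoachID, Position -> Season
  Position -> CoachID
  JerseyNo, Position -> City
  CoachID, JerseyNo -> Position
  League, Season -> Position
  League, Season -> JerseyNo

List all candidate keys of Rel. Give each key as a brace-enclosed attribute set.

{CoachID, JerseyNo}⁺ = {City, CoachID, JerseyNo, League, Position, Season, Stadium} — all of the relation — so {CoachID, JerseyNo} is a candidate key.
{JerseyNo, Position}⁺ = {City, CoachID, JerseyNo, League, Position, Season, Stadium} — all of the relation — so {JerseyNo, Position} is a candidate key.
{League, Season}⁺ = {City, CoachID, JerseyNo, League, Position, Season, Stadium} — all of the relation — so {League, Season} is a candidate key.
{City, League, Position}⁺ = {City, CoachID, JerseyNo, League, Position, Season, Stadium} — all of the relation — so {City, League, Position} is a candidate key.
No proper subset of any of these is a key, and no other minimal superkey exists.

{City, League, Position}, {CoachID, JerseyNo}, {JerseyNo, Position}, {League, Season}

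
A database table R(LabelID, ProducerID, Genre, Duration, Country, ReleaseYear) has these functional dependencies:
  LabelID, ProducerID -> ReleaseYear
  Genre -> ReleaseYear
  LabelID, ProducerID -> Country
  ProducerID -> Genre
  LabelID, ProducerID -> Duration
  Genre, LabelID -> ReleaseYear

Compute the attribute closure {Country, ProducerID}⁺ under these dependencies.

{Country, Genre, ProducerID, ReleaseYear}

Start with {Country, ProducerID}.
ProducerID -> Genre applies; add {Genre} → now {Country, Genre, ProducerID}.
Genre -> ReleaseYear applies; add {ReleaseYear} → now {Country, Genre, ProducerID, ReleaseYear}.
No further FD applies.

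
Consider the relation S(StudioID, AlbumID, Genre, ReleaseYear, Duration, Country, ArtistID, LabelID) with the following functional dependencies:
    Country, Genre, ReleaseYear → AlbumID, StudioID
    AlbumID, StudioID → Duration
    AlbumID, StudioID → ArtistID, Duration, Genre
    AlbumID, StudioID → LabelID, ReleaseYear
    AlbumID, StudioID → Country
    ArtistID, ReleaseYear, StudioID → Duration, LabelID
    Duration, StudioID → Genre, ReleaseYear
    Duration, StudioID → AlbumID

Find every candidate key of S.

Closure of {AlbumID, StudioID} is {AlbumID, ArtistID, Country, Duration, Genre, LabelID, ReleaseYear, StudioID}, the whole schema; {AlbumID, StudioID} is a candidate key.
Closure of {Duration, StudioID} is {AlbumID, ArtistID, Country, Duration, Genre, LabelID, ReleaseYear, StudioID}, the whole schema; {Duration, StudioID} is a candidate key.
Closure of {ArtistID, ReleaseYear, StudioID} is {AlbumID, ArtistID, Country, Duration, Genre, LabelID, ReleaseYear, StudioID}, the whole schema; {ArtistID, ReleaseYear, StudioID} is a candidate key.
Closure of {Country, Genre, ReleaseYear} is {AlbumID, ArtistID, Country, Duration, Genre, LabelID, ReleaseYear, StudioID}, the whole schema; {Country, Genre, ReleaseYear} is a candidate key.
No proper subset of any of these is a key, and no other minimal superkey exists.

{AlbumID, StudioID}, {ArtistID, ReleaseYear, StudioID}, {Country, Genre, ReleaseYear}, {Duration, StudioID}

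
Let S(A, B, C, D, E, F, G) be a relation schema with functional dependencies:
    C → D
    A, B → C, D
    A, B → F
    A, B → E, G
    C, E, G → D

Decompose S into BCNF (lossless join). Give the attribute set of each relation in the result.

Candidate key of the original relation: {A, B}.
Within {A, B, C, D, E, F, G}: {C}⁺ ∩ {A, B, C, D, E, F, G} = {C, D}, not the whole set, so C → D violates BCNF; decompose into {C, D} and {A, B, C, E, F, G}.
{C, D} is in BCNF.
{A, B, C, E, F, G} is in BCNF.

{A, B, C, E, F, G}; {C, D}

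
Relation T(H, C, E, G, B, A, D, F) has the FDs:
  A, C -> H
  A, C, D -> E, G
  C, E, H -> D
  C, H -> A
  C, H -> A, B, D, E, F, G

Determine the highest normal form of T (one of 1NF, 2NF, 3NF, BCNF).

Candidate keys: {A, C}, {C, H}. Prime attributes: {A, C, H}.
Every FD has a superkey on the left, so the relation is in BCNF.

BCNF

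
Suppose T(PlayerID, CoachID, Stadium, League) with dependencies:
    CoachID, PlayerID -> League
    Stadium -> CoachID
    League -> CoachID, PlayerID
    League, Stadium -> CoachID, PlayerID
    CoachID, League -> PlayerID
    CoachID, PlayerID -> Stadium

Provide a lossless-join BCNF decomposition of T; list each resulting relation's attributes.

{CoachID, Stadium}; {League, PlayerID, Stadium}

Candidate keys of the original relation: {CoachID, PlayerID}, {League}, {PlayerID, Stadium}.
{CoachID, League, PlayerID, Stadium}: {Stadium} determines {CoachID, Stadium} here but is not a superkey — split on Stadium -> CoachID, giving {CoachID, Stadium} and {League, PlayerID, Stadium}.
{CoachID, Stadium} has no BCNF violation.
{League, PlayerID, Stadium} has no BCNF violation.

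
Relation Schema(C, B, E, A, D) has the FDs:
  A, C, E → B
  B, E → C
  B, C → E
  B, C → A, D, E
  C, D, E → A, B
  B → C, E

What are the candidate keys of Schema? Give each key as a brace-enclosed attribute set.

{A, C, E}, {B}, {C, D, E}

{B}⁺ = {A, B, C, D, E}, which is every attribute, so {B} is a candidate key.
{A, C, E}⁺ = {A, B, C, D, E}, which is every attribute, so {A, C, E} is a candidate key.
{C, D, E}⁺ = {A, B, C, D, E}, which is every attribute, so {C, D, E} is a candidate key.
These are minimal and exhaustive — every other superkey contains one of them.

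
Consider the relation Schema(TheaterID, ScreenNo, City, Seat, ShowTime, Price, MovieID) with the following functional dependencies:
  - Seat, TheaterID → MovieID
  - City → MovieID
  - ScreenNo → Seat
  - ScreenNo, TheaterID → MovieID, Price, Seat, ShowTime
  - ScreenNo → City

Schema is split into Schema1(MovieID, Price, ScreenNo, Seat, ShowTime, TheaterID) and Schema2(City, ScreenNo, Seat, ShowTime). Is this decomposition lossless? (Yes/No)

Yes

Common attributes: {ScreenNo, Seat, ShowTime}; their closure is {City, MovieID, ScreenNo, Seat, ShowTime}.
This includes all of Schema2, so the common attributes are a superkey of Schema2 — the join is lossless.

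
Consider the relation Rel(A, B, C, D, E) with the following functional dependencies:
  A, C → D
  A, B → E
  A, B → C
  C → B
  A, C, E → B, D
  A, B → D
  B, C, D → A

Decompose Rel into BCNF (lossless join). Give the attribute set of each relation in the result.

Candidate keys of the original relation: {A, B}, {A, C}, {C, D}.
In {A, B, C, D, E}, {C} is not a superkey ({C}⁺ restricted to this set is {B, C}), so split on C → B into {B, C} and {A, C, D, E}.
{B, C} has no BCNF violation.
{A, C, D, E} has no BCNF violation.

{A, C, D, E}; {B, C}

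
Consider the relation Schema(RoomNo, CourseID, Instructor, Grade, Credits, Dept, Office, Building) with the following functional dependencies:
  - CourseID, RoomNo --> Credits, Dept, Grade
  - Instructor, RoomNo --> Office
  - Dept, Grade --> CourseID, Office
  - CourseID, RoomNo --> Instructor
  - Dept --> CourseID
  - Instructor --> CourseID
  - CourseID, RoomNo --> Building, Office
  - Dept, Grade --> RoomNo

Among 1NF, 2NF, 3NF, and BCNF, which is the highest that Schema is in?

Candidate keys: {CourseID, RoomNo}, {Dept, Grade}, {Dept, RoomNo}, {Instructor, RoomNo}. Prime attributes: {CourseID, Dept, Grade, Instructor, RoomNo}.
For Dept --> CourseID we have {Dept}⁺ = {CourseID, Dept}; {Dept} is not a superkey, so BCNF fails.
Since {CourseID} ⊆ prime attributes and every other non-superkey FD also has a prime right side, the schema is in 3NF.

3NF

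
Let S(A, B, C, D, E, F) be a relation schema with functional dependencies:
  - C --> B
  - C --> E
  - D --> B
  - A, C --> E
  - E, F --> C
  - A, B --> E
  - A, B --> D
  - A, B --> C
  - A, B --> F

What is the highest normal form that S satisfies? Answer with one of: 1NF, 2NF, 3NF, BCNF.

Candidate keys: {A, B}, {A, C}, {A, D}, {A, E, F}. Prime attributes: {A, B, C, D, E, F}.
C --> B breaks BCNF: {C}⁺ = {B, C, E}, so {C} is not a superkey.
But every attribute on its right side ({B}) is prime, and the same holds for every other non-superkey FD, so 3NF still holds.

3NF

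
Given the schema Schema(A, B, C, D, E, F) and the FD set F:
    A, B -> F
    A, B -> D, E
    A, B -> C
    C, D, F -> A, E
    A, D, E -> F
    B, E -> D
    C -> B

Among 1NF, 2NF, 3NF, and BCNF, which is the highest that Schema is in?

Candidate keys: {A, B}, {A, C}, {C, D, F}, {C, E, F}. Prime attributes: {A, B, C, D, E, F}.
A, D, E -> F breaks BCNF: {A, D, E}⁺ = {A, D, E, F}, so {A, D, E} is not a superkey.
Since {F} ⊆ prime attributes and every other non-superkey FD also has a prime right side, the schema is in 3NF.

3NF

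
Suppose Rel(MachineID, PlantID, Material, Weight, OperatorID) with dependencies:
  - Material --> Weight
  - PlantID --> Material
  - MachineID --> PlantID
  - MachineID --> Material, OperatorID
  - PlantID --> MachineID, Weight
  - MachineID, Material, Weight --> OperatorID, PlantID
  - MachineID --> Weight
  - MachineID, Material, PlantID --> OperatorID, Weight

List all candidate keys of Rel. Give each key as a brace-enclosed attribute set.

{MachineID}⁺ = {MachineID, Material, OperatorID, PlantID, Weight} — all of the relation — so {MachineID} is a candidate key.
{PlantID}⁺ = {MachineID, Material, OperatorID, PlantID, Weight} — all of the relation — so {PlantID} is a candidate key.
These are minimal and exhaustive — every other superkey contains one of them.

{MachineID}, {PlantID}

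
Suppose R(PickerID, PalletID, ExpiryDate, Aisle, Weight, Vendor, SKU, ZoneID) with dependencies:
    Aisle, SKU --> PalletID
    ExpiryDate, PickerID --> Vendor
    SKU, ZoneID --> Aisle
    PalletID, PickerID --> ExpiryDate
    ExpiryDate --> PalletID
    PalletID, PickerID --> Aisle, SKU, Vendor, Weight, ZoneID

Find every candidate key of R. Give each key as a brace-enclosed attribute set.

No FD produces {PickerID}, so it must be in every candidate key.
{ExpiryDate, PickerID}⁺ = {Aisle, ExpiryDate, PalletID, PickerID, SKU, Vendor, Weight, ZoneID}, which is every attribute, so {ExpiryDate, PickerID} is a candidate key.
{PalletID, PickerID}⁺ = {Aisle, ExpiryDate, PalletID, PickerID, SKU, Vendor, Weight, ZoneID}, which is every attribute, so {PalletID, PickerID} is a candidate key.
{Aisle, PickerID, SKU}⁺ = {Aisle, ExpiryDate, PalletID, PickerID, SKU, Vendor, Weight, ZoneID}, which is every attribute, so {Aisle, PickerID, SKU} is a candidate key.
{PickerID, SKU, ZoneID}⁺ = {Aisle, ExpiryDate, PalletID, PickerID, SKU, Vendor, Weight, ZoneID}, which is every attribute, so {PickerID, SKU, ZoneID} is a candidate key.
These are minimal and exhaustive — every other superkey contains one of them.

{Aisle, PickerID, SKU}, {ExpiryDate, PickerID}, {PalletID, PickerID}, {PickerID, SKU, ZoneID}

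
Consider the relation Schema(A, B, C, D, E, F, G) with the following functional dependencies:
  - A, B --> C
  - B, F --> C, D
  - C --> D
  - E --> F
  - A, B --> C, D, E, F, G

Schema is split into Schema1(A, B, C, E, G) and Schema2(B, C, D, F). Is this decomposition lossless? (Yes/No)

No

The shared attributes are {B, C} and {B, C}⁺ = {B, C, D}.
Neither Schema1 nor Schema2 is contained in that closure, so the decomposition is lossy.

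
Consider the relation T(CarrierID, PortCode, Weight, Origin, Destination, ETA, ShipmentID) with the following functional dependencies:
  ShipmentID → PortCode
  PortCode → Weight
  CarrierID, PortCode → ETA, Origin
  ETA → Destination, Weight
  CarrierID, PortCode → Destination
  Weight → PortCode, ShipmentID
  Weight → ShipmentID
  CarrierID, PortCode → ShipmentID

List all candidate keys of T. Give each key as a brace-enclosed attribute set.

{CarrierID, ETA}, {CarrierID, PortCode}, {CarrierID, ShipmentID}, {CarrierID, Weight}

No FD produces {CarrierID}, so it must be in every candidate key.
{CarrierID, ETA}⁺ = {CarrierID, Destination, ETA, Origin, PortCode, ShipmentID, Weight}, which is every attribute, so {CarrierID, ETA} is a candidate key.
{CarrierID, PortCode}⁺ = {CarrierID, Destination, ETA, Origin, PortCode, ShipmentID, Weight}, which is every attribute, so {CarrierID, PortCode} is a candidate key.
{CarrierID, ShipmentID}⁺ = {CarrierID, Destination, ETA, Origin, PortCode, ShipmentID, Weight}, which is every attribute, so {CarrierID, ShipmentID} is a candidate key.
{CarrierID, Weight}⁺ = {CarrierID, Destination, ETA, Origin, PortCode, ShipmentID, Weight}, which is every attribute, so {CarrierID, Weight} is a candidate key.
No proper subset of any of these is a key, and no other minimal superkey exists.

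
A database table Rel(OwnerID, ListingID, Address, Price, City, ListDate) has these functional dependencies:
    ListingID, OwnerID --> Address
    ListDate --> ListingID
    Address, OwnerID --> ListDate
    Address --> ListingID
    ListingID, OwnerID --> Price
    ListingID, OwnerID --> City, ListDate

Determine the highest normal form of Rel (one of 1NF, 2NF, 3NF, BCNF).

Candidate keys: {Address, OwnerID}, {ListDate, OwnerID}, {ListingID, OwnerID}. Prime attributes: {Address, ListDate, ListingID, OwnerID}.
ListDate --> ListingID breaks BCNF: {ListDate}⁺ = {ListDate, ListingID}, so {ListDate} is not a superkey.
Its right-hand attributes {ListingID} are all prime, as are those of every other non-superkey FD — the relation is in 3NF.

3NF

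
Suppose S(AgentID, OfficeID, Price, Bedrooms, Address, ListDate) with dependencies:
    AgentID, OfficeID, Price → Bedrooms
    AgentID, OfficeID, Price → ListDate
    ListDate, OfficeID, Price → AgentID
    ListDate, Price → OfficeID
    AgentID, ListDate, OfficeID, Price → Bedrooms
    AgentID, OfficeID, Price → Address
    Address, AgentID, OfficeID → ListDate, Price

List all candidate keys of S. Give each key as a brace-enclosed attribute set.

{Address, AgentID, OfficeID}, {AgentID, OfficeID, Price}, {ListDate, Price}

{ListDate, Price}⁺ = {Address, AgentID, Bedrooms, ListDate, OfficeID, Price}, which is every attribute, so {ListDate, Price} is a candidate key.
{Address, AgentID, OfficeID}⁺ = {Address, AgentID, Bedrooms, ListDate, OfficeID, Price}, which is every attribute, so {Address, AgentID, OfficeID} is a candidate key.
{AgentID, OfficeID, Price}⁺ = {Address, AgentID, Bedrooms, ListDate, OfficeID, Price}, which is every attribute, so {AgentID, OfficeID, Price} is a candidate key.
Any other superkey properly contains one of these, so there are no further candidate keys.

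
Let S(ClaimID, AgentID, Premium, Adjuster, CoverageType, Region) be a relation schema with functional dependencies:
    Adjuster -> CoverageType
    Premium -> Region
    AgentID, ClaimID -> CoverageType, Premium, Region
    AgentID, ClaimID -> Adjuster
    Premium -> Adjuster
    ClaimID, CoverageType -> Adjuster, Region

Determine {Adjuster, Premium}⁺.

{Adjuster, CoverageType, Premium, Region}

Start with {Adjuster, Premium}.
Adjuster -> CoverageType applies; add {CoverageType} → now {Adjuster, CoverageType, Premium}.
Premium -> Region applies; add {Region} → now {Adjuster, CoverageType, Premium, Region}.
No further FD applies.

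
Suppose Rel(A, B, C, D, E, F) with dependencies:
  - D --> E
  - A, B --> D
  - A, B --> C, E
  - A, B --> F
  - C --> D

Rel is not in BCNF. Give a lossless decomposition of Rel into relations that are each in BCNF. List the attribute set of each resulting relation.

Candidate key of the original relation: {A, B}.
{A, B, C, D, E, F}: {D} determines {D, E} here but is not a superkey — split on D --> E, giving {D, E} and {A, B, C, D, F}.
{D, E}: every determinant is a superkey — BCNF.
{A, B, C, D, F}: {C} determines {C, D} here but is not a superkey — split on C --> D, giving {C, D} and {A, B, C, F}.
{C, D}: every determinant is a superkey — BCNF.
{A, B, C, F}: every determinant is a superkey — BCNF.

{A, B, C, F}; {C, D}; {D, E}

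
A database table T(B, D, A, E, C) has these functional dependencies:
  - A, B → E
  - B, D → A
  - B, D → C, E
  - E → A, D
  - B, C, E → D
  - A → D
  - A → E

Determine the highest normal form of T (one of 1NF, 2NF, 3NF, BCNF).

3NF

Candidate keys: {A, B}, {B, D}, {B, E}. Prime attributes: {A, B, D, E}.
E → A, D: {E}⁺ = {A, D, E}, which is not all of the attributes, so the left side is not a superkey — BCNF is violated.
Its right-hand attributes {A, D} are all prime, as are those of every other non-superkey FD — the relation is in 3NF.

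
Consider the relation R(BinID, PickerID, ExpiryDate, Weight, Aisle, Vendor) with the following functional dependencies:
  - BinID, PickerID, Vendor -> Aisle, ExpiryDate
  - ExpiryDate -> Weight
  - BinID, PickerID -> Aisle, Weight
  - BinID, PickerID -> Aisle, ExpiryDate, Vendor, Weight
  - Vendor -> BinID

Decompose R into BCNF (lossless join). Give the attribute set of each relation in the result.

Candidate keys of the original relation: {BinID, PickerID}, {PickerID, Vendor}.
Within {Aisle, BinID, ExpiryDate, PickerID, Vendor, Weight}: {ExpiryDate}⁺ ∩ {Aisle, BinID, ExpiryDate, PickerID, Vendor, Weight} = {ExpiryDate, Weight}, not the whole set, so ExpiryDate -> Weight violates BCNF; decompose into {ExpiryDate, Weight} and {Aisle, BinID, ExpiryDate, PickerID, Vendor}.
{ExpiryDate, Weight} has no BCNF violation.
Within {Aisle, BinID, ExpiryDate, PickerID, Vendor}: {Vendor}⁺ ∩ {Aisle, BinID, ExpiryDate, PickerID, Vendor} = {BinID, Vendor}, not the whole set, so Vendor -> BinID violates BCNF; decompose into {BinID, Vendor} and {Aisle, ExpiryDate, PickerID, Vendor}.
{BinID, Vendor} has no BCNF violation.
{Aisle, ExpiryDate, PickerID, Vendor} has no BCNF violation.

{Aisle, ExpiryDate, PickerID, Vendor}; {BinID, Vendor}; {ExpiryDate, Weight}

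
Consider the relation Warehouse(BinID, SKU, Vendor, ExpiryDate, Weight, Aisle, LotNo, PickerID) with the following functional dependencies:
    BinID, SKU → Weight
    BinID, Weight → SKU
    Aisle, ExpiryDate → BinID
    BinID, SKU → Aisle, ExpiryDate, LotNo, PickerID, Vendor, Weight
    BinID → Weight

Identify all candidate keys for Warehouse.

{Aisle, ExpiryDate}, {BinID}

Closure of {BinID} is {Aisle, BinID, ExpiryDate, LotNo, PickerID, SKU, Vendor, Weight}, the whole schema; {BinID} is a candidate key.
Closure of {Aisle, ExpiryDate} is {Aisle, BinID, ExpiryDate, LotNo, PickerID, SKU, Vendor, Weight}, the whole schema; {Aisle, ExpiryDate} is a candidate key.
Any other superkey properly contains one of these, so there are no further candidate keys.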